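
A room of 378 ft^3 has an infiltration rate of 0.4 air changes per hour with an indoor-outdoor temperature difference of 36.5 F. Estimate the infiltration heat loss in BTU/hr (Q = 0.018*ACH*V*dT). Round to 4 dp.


Q = 0.018 * 0.4 * 378 * 36.5 = 99.3384 BTU/hr

99.3384 BTU/hr


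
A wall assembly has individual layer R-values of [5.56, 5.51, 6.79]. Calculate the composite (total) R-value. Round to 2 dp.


R_total = 5.56 + 5.51 + 6.79 = 17.86

17.86


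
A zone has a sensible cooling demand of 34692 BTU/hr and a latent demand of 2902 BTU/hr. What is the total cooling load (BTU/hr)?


Qt = 34692 + 2902 = 37594 BTU/hr

37594 BTU/hr


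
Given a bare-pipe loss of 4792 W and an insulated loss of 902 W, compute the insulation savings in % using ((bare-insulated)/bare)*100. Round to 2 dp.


Savings = ((4792-902)/4792)*100 = 81.18 %

81.18 %


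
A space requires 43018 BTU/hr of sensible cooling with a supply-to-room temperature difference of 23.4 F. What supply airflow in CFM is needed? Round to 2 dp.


CFM = 43018 / (1.08 * 23.4) = 1702.20

1702.20 CFM


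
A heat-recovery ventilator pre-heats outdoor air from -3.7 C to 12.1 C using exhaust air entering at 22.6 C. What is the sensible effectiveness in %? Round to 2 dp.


eff = (12.1-(-3.7))/(22.6-(-3.7))*100 = 60.08 %

60.08 %


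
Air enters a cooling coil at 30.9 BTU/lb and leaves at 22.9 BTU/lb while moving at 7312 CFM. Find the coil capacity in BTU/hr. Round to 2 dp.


Q = 4.5 * 7312 * (30.9 - 22.9) = 263232.00 BTU/hr

263232.00 BTU/hr


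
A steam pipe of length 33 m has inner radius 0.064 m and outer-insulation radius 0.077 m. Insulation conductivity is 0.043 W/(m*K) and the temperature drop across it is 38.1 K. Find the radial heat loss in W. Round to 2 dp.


Q = 2*pi*0.043*33*38.1/ln(0.077/0.064) = 1836.95 W

1836.95 W


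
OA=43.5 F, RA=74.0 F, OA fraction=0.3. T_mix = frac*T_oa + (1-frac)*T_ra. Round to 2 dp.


T_mix = 0.3*43.5 + 0.7*74.0 = 64.85 F

64.85 F


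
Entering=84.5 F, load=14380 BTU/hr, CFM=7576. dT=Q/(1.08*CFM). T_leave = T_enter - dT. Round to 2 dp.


dT = 14380/(1.08*7576) = 1.7575
T_leave = 84.5 - 1.7575 = 82.74 F

82.74 F


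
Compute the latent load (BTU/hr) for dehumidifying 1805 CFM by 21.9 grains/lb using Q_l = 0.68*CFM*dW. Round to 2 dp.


Q = 0.68 * 1805 * 21.9 = 26880.06 BTU/hr

26880.06 BTU/hr


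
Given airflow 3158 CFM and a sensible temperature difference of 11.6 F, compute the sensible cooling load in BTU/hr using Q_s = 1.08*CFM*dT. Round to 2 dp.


Q = 1.08 * 3158 * 11.6 = 39563.42 BTU/hr

39563.42 BTU/hr


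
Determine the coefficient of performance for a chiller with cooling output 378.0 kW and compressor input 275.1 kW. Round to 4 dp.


COP = 378.0 / 275.1 = 1.3740

1.3740


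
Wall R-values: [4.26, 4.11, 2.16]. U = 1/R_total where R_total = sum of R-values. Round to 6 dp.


R_total = 4.26 + 4.11 + 2.16 = 10.53
U = 1/10.53 = 0.094967

0.094967


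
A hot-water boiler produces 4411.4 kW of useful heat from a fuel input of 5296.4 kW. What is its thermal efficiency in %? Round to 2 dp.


eta = (4411.4/5296.4)*100 = 83.29 %

83.29 %


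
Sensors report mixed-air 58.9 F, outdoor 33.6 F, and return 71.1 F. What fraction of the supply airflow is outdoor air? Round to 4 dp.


frac = (58.9 - 71.1) / (33.6 - 71.1) = 0.3253

0.3253


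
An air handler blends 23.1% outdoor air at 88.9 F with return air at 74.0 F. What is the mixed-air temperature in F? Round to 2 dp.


T_mix = 74.0 + (23.1/100)*(88.9-74.0) = 77.44 F

77.44 F


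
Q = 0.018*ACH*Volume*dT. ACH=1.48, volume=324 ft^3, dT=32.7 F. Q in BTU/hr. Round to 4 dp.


Q = 0.018 * 1.48 * 324 * 32.7 = 282.2455 BTU/hr

282.2455 BTU/hr


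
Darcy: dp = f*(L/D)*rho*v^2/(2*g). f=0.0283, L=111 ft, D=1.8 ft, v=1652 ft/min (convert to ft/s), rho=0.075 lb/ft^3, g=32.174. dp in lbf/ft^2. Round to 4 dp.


v_fps = 1652/60 = 27.5333 ft/s
dp = 0.0283*(111/1.8)*0.075*27.5333^2/(2*32.174) = 1.5420 lbf/ft^2

1.5420 lbf/ft^2


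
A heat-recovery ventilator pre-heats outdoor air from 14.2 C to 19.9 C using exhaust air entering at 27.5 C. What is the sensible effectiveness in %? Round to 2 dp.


eff = (19.9-14.2)/(27.5-14.2)*100 = 42.86 %

42.86 %


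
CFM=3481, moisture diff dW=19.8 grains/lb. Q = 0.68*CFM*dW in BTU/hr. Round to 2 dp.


Q = 0.68 * 3481 * 19.8 = 46868.18 BTU/hr

46868.18 BTU/hr


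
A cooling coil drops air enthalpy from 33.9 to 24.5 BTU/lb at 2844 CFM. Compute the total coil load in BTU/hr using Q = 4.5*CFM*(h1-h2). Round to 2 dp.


Q = 4.5 * 2844 * (33.9 - 24.5) = 120301.20 BTU/hr

120301.20 BTU/hr


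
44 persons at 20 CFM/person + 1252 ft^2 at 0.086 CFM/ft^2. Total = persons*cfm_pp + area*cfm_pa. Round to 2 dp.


Total = 44*20 + 1252*0.086 = 987.67 CFM

987.67 CFM


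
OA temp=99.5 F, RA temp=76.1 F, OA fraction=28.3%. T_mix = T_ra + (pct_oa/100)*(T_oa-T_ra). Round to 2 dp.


T_mix = 76.1 + (28.3/100)*(99.5-76.1) = 82.72 F

82.72 F


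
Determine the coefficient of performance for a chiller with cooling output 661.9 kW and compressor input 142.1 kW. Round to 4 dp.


COP = 661.9 / 142.1 = 4.6580

4.6580


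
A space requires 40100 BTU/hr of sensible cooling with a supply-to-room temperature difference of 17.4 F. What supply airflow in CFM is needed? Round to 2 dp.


CFM = 40100 / (1.08 * 17.4) = 2133.89

2133.89 CFM


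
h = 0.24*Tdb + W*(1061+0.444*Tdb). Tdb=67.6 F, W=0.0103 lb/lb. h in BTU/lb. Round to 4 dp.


h = 0.24*67.6 + 0.0103*(1061+0.444*67.6) = 27.4614 BTU/lb

27.4614 BTU/lb


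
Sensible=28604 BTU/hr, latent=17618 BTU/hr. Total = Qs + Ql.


Qt = 28604 + 17618 = 46222 BTU/hr

46222 BTU/hr


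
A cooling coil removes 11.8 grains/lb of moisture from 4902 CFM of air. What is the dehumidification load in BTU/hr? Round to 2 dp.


Q = 0.68 * 4902 * 11.8 = 39333.65 BTU/hr

39333.65 BTU/hr


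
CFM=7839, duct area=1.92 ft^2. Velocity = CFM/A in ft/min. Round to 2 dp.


V = 7839 / 1.92 = 4082.81 ft/min

4082.81 ft/min


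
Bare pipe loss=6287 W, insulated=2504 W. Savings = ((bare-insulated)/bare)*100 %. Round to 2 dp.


Savings = ((6287-2504)/6287)*100 = 60.17 %

60.17 %


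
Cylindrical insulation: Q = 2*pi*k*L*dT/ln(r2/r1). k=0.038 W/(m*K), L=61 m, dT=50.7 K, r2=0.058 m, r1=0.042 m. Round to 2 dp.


Q = 2*pi*0.038*61*50.7/ln(0.058/0.042) = 2287.72 W

2287.72 W


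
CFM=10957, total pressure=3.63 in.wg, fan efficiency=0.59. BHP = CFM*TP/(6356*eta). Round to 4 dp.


BHP = 10957 * 3.63 / (6356 * 0.59) = 10.6063 hp

10.6063 hp


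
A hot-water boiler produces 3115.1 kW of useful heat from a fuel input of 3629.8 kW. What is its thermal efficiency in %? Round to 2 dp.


eta = (3115.1/3629.8)*100 = 85.82 %

85.82 %


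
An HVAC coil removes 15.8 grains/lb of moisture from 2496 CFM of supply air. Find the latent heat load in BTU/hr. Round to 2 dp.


Q = 0.68 * 2496 * 15.8 = 26817.02 BTU/hr

26817.02 BTU/hr


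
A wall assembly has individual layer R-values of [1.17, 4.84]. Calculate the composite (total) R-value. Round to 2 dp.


R_total = 1.17 + 4.84 = 6.01

6.01


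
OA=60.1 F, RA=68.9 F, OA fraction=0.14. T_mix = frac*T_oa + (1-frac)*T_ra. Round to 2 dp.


T_mix = 0.14*60.1 + 0.86*68.9 = 67.67 F

67.67 F


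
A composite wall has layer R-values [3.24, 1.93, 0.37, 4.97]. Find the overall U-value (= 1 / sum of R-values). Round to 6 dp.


R_total = 3.24 + 1.93 + 0.37 + 4.97 = 10.51
U = 1/10.51 = 0.095147

0.095147


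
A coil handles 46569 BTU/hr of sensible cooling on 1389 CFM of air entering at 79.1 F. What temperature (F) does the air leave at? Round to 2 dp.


dT = 46569/(1.08*1389) = 31.0435
T_leave = 79.1 - 31.0435 = 48.06 F

48.06 F


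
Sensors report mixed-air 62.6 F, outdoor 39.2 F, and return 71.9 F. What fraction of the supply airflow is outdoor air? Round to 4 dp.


frac = (62.6 - 71.9) / (39.2 - 71.9) = 0.2844

0.2844


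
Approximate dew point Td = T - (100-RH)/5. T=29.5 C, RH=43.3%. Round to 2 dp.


Td = 29.5 - (100-43.3)/5 = 18.16 C

18.16 C


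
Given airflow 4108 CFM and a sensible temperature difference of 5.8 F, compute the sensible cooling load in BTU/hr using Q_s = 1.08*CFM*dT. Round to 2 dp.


Q = 1.08 * 4108 * 5.8 = 25732.51 BTU/hr

25732.51 BTU/hr


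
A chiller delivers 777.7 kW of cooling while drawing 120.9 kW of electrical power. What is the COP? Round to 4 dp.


COP = 777.7 / 120.9 = 6.4326

6.4326


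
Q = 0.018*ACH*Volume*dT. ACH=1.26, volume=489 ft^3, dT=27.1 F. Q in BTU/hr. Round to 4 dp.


Q = 0.018 * 1.26 * 489 * 27.1 = 300.5531 BTU/hr

300.5531 BTU/hr


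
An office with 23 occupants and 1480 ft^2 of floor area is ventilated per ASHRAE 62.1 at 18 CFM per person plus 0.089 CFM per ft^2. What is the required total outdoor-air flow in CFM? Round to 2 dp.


Total = 23*18 + 1480*0.089 = 545.72 CFM

545.72 CFM


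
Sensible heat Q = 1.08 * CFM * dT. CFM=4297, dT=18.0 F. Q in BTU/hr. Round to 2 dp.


Q = 1.08 * 4297 * 18.0 = 83533.68 BTU/hr

83533.68 BTU/hr


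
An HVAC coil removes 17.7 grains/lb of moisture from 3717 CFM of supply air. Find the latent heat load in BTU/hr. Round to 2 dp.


Q = 0.68 * 3717 * 17.7 = 44737.81 BTU/hr

44737.81 BTU/hr


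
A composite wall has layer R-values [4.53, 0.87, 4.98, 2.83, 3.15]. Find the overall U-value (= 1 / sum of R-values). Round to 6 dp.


R_total = 4.53 + 0.87 + 4.98 + 2.83 + 3.15 = 16.36
U = 1/16.36 = 0.061125

0.061125


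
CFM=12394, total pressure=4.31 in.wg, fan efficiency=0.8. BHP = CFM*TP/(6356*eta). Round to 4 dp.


BHP = 12394 * 4.31 / (6356 * 0.8) = 10.5055 hp

10.5055 hp


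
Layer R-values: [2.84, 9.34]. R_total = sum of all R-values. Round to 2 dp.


R_total = 2.84 + 9.34 = 12.18

12.18


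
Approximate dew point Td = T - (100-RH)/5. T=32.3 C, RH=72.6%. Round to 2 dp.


Td = 32.3 - (100-72.6)/5 = 26.82 C

26.82 C


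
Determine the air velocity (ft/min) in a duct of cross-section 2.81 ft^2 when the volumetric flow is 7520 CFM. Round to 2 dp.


V = 7520 / 2.81 = 2676.16 ft/min

2676.16 ft/min


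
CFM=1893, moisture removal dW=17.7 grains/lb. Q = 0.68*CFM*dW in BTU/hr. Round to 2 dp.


Q = 0.68 * 1893 * 17.7 = 22784.15 BTU/hr

22784.15 BTU/hr


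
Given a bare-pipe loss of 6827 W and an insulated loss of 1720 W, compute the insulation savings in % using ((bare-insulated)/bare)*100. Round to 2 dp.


Savings = ((6827-1720)/6827)*100 = 74.81 %

74.81 %


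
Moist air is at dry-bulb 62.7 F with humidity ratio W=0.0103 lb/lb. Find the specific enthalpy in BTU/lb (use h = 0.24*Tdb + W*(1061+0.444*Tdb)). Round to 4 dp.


h = 0.24*62.7 + 0.0103*(1061+0.444*62.7) = 26.2630 BTU/lb

26.2630 BTU/lb


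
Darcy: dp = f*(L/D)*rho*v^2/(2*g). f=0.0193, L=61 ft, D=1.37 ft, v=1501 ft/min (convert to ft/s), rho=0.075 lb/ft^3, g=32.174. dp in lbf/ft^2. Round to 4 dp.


v_fps = 1501/60 = 25.0167 ft/s
dp = 0.0193*(61/1.37)*0.075*25.0167^2/(2*32.174) = 0.6268 lbf/ft^2

0.6268 lbf/ft^2


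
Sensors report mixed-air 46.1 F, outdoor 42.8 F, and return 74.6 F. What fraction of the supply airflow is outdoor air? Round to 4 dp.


frac = (46.1 - 74.6) / (42.8 - 74.6) = 0.8962

0.8962


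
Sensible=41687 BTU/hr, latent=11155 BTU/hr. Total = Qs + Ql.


Qt = 41687 + 11155 = 52842 BTU/hr

52842 BTU/hr


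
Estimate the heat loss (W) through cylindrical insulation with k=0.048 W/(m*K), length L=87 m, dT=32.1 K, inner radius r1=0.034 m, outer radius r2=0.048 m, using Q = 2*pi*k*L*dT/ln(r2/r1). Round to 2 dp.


Q = 2*pi*0.048*87*32.1/ln(0.048/0.034) = 2442.46 W

2442.46 W


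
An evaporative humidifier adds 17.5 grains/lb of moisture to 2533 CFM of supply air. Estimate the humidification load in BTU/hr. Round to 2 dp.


Q = 0.68 * 2533 * 17.5 = 30142.70 BTU/hr

30142.70 BTU/hr


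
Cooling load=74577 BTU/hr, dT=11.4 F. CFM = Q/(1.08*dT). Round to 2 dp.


CFM = 74577 / (1.08 * 11.4) = 6057.26

6057.26 CFM


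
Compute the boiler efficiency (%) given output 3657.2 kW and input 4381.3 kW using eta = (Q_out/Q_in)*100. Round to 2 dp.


eta = (3657.2/4381.3)*100 = 83.47 %

83.47 %


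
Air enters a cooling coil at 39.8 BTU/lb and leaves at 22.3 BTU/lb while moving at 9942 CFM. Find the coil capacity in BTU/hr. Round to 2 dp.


Q = 4.5 * 9942 * (39.8 - 22.3) = 782932.50 BTU/hr

782932.50 BTU/hr


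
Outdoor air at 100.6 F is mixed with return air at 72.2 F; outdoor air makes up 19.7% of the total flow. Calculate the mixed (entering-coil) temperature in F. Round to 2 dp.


T_mix = 72.2 + (19.7/100)*(100.6-72.2) = 77.79 F

77.79 F


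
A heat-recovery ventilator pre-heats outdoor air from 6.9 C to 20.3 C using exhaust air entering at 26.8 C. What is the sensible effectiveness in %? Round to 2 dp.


eff = (20.3-6.9)/(26.8-6.9)*100 = 67.34 %

67.34 %


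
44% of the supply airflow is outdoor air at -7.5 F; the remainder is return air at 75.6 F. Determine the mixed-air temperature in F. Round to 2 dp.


T_mix = 0.44*(-7.5) + 0.56*75.6 = 39.04 F

39.04 F


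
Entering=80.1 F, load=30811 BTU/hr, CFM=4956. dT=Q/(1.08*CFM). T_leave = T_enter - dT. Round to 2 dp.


dT = 30811/(1.08*4956) = 5.7564
T_leave = 80.1 - 5.7564 = 74.34 F

74.34 F


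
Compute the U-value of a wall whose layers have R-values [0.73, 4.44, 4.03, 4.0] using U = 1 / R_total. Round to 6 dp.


R_total = 0.73 + 4.44 + 4.03 + 4.0 = 13.20
U = 1/13.20 = 0.075758

0.075758


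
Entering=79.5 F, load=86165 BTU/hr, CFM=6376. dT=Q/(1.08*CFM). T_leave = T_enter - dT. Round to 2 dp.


dT = 86165/(1.08*6376) = 12.5129
T_leave = 79.5 - 12.5129 = 66.99 F

66.99 F


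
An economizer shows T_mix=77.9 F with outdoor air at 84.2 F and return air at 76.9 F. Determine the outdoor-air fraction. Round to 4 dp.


frac = (77.9 - 76.9) / (84.2 - 76.9) = 0.1370

0.1370


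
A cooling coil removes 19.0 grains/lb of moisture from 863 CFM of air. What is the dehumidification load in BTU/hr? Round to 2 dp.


Q = 0.68 * 863 * 19.0 = 11149.96 BTU/hr

11149.96 BTU/hr


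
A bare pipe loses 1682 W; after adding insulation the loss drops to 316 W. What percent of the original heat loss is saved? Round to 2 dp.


Savings = ((1682-316)/1682)*100 = 81.21 %

81.21 %


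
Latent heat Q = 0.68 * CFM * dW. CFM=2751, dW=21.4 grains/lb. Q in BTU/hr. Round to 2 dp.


Q = 0.68 * 2751 * 21.4 = 40032.55 BTU/hr

40032.55 BTU/hr


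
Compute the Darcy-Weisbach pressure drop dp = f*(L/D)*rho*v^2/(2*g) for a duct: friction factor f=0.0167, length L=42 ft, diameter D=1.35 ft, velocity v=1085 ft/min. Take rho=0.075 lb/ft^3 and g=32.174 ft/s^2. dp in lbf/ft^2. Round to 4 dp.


v_fps = 1085/60 = 18.0833 ft/s
dp = 0.0167*(42/1.35)*0.075*18.0833^2/(2*32.174) = 0.1980 lbf/ft^2

0.1980 lbf/ft^2


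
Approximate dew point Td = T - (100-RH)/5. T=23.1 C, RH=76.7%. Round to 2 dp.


Td = 23.1 - (100-76.7)/5 = 18.44 C

18.44 C


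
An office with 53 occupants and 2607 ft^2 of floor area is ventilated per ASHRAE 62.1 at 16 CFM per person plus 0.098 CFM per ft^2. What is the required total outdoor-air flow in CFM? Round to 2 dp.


Total = 53*16 + 2607*0.098 = 1103.49 CFM

1103.49 CFM


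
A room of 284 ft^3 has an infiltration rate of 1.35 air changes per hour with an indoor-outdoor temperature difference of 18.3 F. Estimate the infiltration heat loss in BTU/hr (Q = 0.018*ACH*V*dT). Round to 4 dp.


Q = 0.018 * 1.35 * 284 * 18.3 = 126.2920 BTU/hr

126.2920 BTU/hr


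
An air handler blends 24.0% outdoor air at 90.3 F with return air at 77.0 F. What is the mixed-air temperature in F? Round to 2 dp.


T_mix = 77.0 + (24.0/100)*(90.3-77.0) = 80.19 F

80.19 F


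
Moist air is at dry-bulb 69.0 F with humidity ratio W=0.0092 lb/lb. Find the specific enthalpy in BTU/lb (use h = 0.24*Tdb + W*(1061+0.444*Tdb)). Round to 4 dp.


h = 0.24*69.0 + 0.0092*(1061+0.444*69.0) = 26.6031 BTU/lb

26.6031 BTU/lb


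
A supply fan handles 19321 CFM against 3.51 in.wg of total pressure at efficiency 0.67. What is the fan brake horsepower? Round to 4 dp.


BHP = 19321 * 3.51 / (6356 * 0.67) = 15.9249 hp

15.9249 hp


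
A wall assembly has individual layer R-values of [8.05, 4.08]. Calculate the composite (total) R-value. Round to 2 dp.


R_total = 8.05 + 4.08 = 12.13

12.13


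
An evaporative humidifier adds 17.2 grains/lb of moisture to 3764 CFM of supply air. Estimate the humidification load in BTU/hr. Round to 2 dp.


Q = 0.68 * 3764 * 17.2 = 44023.74 BTU/hr

44023.74 BTU/hr


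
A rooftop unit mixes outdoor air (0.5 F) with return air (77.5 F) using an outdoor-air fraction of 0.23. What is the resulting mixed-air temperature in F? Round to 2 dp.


T_mix = 0.23*0.5 + 0.77*77.5 = 59.79 F

59.79 F


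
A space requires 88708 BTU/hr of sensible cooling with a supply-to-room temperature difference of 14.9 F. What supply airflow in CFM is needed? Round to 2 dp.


CFM = 88708 / (1.08 * 14.9) = 5512.55

5512.55 CFM


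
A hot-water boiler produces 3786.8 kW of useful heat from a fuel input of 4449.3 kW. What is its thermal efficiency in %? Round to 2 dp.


eta = (3786.8/4449.3)*100 = 85.11 %

85.11 %


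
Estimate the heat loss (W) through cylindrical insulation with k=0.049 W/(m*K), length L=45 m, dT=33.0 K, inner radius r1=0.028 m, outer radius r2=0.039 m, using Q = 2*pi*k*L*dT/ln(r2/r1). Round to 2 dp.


Q = 2*pi*0.049*45*33.0/ln(0.039/0.028) = 1379.77 W

1379.77 W


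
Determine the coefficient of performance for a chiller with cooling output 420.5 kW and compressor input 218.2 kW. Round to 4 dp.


COP = 420.5 / 218.2 = 1.9271

1.9271


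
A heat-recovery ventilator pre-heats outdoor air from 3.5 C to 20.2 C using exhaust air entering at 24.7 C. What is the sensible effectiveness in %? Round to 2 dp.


eff = (20.2-3.5)/(24.7-3.5)*100 = 78.77 %

78.77 %


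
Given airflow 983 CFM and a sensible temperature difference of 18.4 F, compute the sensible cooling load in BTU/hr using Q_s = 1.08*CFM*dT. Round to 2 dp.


Q = 1.08 * 983 * 18.4 = 19534.18 BTU/hr

19534.18 BTU/hr


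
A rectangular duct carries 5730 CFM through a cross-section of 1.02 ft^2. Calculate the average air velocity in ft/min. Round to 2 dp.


V = 5730 / 1.02 = 5617.65 ft/min

5617.65 ft/min


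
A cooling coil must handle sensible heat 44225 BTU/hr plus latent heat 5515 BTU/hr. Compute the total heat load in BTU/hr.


Qt = 44225 + 5515 = 49740 BTU/hr

49740 BTU/hr


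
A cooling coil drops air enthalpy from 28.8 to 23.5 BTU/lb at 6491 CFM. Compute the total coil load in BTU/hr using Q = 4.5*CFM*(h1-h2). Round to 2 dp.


Q = 4.5 * 6491 * (28.8 - 23.5) = 154810.35 BTU/hr

154810.35 BTU/hr


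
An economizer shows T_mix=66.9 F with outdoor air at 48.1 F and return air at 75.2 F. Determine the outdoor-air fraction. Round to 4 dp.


frac = (66.9 - 75.2) / (48.1 - 75.2) = 0.3063

0.3063


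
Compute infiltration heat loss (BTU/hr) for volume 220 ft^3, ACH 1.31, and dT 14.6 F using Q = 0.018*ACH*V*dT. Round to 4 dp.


Q = 0.018 * 1.31 * 220 * 14.6 = 75.7390 BTU/hr

75.7390 BTU/hr


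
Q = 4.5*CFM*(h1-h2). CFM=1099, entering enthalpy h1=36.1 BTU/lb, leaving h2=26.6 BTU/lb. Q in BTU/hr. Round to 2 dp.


Q = 4.5 * 1099 * (36.1 - 26.6) = 46982.25 BTU/hr

46982.25 BTU/hr


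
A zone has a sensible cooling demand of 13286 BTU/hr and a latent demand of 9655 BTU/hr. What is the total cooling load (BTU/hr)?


Qt = 13286 + 9655 = 22941 BTU/hr

22941 BTU/hr


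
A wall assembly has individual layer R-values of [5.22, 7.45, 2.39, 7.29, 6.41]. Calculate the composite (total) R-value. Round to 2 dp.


R_total = 5.22 + 7.45 + 2.39 + 7.29 + 6.41 = 28.76

28.76


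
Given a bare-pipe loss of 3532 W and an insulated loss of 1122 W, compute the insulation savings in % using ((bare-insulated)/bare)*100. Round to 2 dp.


Savings = ((3532-1122)/3532)*100 = 68.23 %

68.23 %


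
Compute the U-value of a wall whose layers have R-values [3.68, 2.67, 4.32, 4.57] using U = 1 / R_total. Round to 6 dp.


R_total = 3.68 + 2.67 + 4.32 + 4.57 = 15.24
U = 1/15.24 = 0.065617

0.065617


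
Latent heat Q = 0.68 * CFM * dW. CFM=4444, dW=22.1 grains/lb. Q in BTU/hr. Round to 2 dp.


Q = 0.68 * 4444 * 22.1 = 66784.43 BTU/hr

66784.43 BTU/hr


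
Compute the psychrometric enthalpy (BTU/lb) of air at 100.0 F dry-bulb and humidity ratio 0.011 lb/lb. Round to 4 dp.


h = 0.24*100.0 + 0.011*(1061+0.444*100.0) = 36.1594 BTU/lb

36.1594 BTU/lb


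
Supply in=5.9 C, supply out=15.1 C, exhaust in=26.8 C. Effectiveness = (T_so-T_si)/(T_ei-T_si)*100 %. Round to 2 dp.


eff = (15.1-5.9)/(26.8-5.9)*100 = 44.02 %

44.02 %


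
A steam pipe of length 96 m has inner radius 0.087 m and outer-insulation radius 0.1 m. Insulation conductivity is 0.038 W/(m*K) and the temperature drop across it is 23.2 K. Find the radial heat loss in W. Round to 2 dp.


Q = 2*pi*0.038*96*23.2/ln(0.1/0.087) = 3818.47 W

3818.47 W


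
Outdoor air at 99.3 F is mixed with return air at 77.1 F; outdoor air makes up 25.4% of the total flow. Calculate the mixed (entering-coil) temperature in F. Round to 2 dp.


T_mix = 77.1 + (25.4/100)*(99.3-77.1) = 82.74 F

82.74 F


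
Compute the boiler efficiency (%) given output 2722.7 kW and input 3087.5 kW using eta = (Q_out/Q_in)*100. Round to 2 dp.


eta = (2722.7/3087.5)*100 = 88.18 %

88.18 %


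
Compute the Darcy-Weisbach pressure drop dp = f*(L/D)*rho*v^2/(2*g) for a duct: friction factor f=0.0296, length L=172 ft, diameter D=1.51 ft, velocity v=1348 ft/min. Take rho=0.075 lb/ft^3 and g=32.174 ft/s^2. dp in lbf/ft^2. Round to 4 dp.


v_fps = 1348/60 = 22.4667 ft/s
dp = 0.0296*(172/1.51)*0.075*22.4667^2/(2*32.174) = 1.9836 lbf/ft^2

1.9836 lbf/ft^2


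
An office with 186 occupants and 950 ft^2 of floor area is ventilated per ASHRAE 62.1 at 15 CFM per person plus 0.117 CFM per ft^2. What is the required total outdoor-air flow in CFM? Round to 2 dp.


Total = 186*15 + 950*0.117 = 2901.15 CFM

2901.15 CFM


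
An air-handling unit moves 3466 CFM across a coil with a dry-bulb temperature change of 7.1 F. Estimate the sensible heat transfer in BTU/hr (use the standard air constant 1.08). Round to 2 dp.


Q = 1.08 * 3466 * 7.1 = 26577.29 BTU/hr

26577.29 BTU/hr


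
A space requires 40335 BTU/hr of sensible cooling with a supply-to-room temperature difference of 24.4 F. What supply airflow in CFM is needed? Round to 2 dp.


CFM = 40335 / (1.08 * 24.4) = 1530.62

1530.62 CFM


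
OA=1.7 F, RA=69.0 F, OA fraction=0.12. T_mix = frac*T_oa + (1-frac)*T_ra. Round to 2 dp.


T_mix = 0.12*1.7 + 0.88*69.0 = 60.92 F

60.92 F


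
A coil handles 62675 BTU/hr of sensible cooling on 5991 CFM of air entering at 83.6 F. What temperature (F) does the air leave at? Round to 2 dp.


dT = 62675/(1.08*5991) = 9.6866
T_leave = 83.6 - 9.6866 = 73.91 F

73.91 F


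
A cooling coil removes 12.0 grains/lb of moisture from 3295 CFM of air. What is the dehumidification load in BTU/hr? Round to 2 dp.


Q = 0.68 * 3295 * 12.0 = 26887.20 BTU/hr

26887.20 BTU/hr


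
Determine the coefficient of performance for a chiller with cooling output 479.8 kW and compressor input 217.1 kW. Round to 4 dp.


COP = 479.8 / 217.1 = 2.2100

2.2100


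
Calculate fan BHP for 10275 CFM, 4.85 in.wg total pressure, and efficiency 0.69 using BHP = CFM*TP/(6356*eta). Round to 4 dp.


BHP = 10275 * 4.85 / (6356 * 0.69) = 11.3629 hp

11.3629 hp


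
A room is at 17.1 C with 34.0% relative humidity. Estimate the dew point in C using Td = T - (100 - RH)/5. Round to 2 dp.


Td = 17.1 - (100-34.0)/5 = 3.90 C

3.90 C


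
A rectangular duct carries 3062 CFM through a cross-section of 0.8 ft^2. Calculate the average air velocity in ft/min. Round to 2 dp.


V = 3062 / 0.8 = 3827.50 ft/min

3827.50 ft/min


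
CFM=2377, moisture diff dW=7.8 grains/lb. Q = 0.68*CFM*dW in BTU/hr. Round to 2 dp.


Q = 0.68 * 2377 * 7.8 = 12607.61 BTU/hr

12607.61 BTU/hr


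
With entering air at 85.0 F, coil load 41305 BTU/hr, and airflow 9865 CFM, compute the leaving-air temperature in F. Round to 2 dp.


dT = 41305/(1.08*9865) = 3.8769
T_leave = 85.0 - 3.8769 = 81.12 F

81.12 F


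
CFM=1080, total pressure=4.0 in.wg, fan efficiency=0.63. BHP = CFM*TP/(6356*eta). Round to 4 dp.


BHP = 1080 * 4.0 / (6356 * 0.63) = 1.0788 hp

1.0788 hp


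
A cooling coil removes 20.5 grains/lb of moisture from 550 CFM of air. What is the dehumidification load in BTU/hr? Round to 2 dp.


Q = 0.68 * 550 * 20.5 = 7667.00 BTU/hr

7667.00 BTU/hr


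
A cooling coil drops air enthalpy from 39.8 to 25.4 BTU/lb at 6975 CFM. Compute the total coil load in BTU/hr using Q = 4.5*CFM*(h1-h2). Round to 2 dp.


Q = 4.5 * 6975 * (39.8 - 25.4) = 451980.00 BTU/hr

451980.00 BTU/hr


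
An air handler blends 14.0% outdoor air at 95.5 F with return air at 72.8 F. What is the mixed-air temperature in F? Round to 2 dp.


T_mix = 72.8 + (14.0/100)*(95.5-72.8) = 75.98 F

75.98 F


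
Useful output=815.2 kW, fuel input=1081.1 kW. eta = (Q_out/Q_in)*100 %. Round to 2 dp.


eta = (815.2/1081.1)*100 = 75.40 %

75.40 %


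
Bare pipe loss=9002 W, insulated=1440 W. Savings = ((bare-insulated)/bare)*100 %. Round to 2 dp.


Savings = ((9002-1440)/9002)*100 = 84.00 %

84.00 %


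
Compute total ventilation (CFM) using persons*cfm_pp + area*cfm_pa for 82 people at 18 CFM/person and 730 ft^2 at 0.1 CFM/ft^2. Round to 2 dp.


Total = 82*18 + 730*0.1 = 1549.00 CFM

1549.00 CFM


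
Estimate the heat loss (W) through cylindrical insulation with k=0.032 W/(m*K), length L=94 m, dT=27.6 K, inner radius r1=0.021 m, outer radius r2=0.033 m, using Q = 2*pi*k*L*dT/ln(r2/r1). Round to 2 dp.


Q = 2*pi*0.032*94*27.6/ln(0.033/0.021) = 1154.10 W

1154.10 W


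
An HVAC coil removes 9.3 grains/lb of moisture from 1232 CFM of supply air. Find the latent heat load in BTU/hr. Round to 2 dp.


Q = 0.68 * 1232 * 9.3 = 7791.17 BTU/hr

7791.17 BTU/hr


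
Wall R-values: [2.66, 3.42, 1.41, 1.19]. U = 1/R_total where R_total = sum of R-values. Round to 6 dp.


R_total = 2.66 + 3.42 + 1.41 + 1.19 = 8.68
U = 1/8.68 = 0.115207

0.115207


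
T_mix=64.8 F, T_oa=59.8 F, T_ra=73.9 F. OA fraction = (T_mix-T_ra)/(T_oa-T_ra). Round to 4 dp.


frac = (64.8 - 73.9) / (59.8 - 73.9) = 0.6454

0.6454


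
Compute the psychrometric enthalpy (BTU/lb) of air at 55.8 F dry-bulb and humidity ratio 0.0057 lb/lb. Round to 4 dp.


h = 0.24*55.8 + 0.0057*(1061+0.444*55.8) = 19.5809 BTU/lb

19.5809 BTU/lb


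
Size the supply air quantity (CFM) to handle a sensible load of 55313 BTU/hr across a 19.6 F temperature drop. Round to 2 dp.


CFM = 55313 / (1.08 * 19.6) = 2613.05

2613.05 CFM


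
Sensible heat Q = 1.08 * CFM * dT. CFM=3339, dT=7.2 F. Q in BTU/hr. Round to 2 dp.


Q = 1.08 * 3339 * 7.2 = 25964.06 BTU/hr

25964.06 BTU/hr


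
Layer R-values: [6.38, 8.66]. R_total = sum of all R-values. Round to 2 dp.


R_total = 6.38 + 8.66 = 15.04

15.04


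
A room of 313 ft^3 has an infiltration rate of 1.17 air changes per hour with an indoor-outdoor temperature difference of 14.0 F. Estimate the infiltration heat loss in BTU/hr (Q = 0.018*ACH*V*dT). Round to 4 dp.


Q = 0.018 * 1.17 * 313 * 14.0 = 92.2849 BTU/hr

92.2849 BTU/hr


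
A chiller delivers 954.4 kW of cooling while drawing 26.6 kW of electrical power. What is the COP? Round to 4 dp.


COP = 954.4 / 26.6 = 35.8797

35.8797


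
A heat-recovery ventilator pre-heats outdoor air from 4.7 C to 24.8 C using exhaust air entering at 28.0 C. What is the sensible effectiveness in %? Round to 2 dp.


eff = (24.8-4.7)/(28.0-4.7)*100 = 86.27 %

86.27 %


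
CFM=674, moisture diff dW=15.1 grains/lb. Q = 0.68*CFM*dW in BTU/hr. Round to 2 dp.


Q = 0.68 * 674 * 15.1 = 6920.63 BTU/hr

6920.63 BTU/hr


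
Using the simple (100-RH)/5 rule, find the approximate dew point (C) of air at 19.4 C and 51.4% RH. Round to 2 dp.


Td = 19.4 - (100-51.4)/5 = 9.68 C

9.68 C


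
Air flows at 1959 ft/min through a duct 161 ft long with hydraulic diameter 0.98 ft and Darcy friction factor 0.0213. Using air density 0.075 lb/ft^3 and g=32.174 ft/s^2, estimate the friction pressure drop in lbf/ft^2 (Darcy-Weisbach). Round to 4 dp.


v_fps = 1959/60 = 32.65 ft/s
dp = 0.0213*(161/0.98)*0.075*32.65^2/(2*32.174) = 4.3478 lbf/ft^2

4.3478 lbf/ft^2


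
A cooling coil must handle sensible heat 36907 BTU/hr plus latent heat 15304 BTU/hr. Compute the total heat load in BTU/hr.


Qt = 36907 + 15304 = 52211 BTU/hr

52211 BTU/hr


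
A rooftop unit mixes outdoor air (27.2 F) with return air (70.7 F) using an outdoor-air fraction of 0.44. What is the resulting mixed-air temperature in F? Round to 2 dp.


T_mix = 0.44*27.2 + 0.56*70.7 = 51.56 F

51.56 F


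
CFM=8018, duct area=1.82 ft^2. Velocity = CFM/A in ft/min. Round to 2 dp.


V = 8018 / 1.82 = 4405.49 ft/min

4405.49 ft/min


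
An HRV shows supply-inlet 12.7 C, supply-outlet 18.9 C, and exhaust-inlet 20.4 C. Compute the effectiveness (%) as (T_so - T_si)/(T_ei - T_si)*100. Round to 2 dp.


eff = (18.9-12.7)/(20.4-12.7)*100 = 80.52 %

80.52 %


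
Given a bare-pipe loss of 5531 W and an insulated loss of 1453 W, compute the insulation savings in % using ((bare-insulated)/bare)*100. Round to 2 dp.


Savings = ((5531-1453)/5531)*100 = 73.73 %

73.73 %


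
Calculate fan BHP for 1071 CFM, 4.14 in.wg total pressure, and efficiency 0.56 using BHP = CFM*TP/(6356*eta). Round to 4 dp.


BHP = 1071 * 4.14 / (6356 * 0.56) = 1.2457 hp

1.2457 hp


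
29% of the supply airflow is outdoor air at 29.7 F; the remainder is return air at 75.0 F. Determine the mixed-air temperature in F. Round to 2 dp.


T_mix = 0.29*29.7 + 0.71*75.0 = 61.86 F

61.86 F


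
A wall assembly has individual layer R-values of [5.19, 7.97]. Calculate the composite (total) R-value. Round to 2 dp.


R_total = 5.19 + 7.97 = 13.16

13.16


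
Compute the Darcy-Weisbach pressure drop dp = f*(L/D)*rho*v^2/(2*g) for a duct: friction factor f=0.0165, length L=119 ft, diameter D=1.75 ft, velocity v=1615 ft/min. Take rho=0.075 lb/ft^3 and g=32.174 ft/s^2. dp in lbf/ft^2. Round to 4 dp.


v_fps = 1615/60 = 26.9167 ft/s
dp = 0.0165*(119/1.75)*0.075*26.9167^2/(2*32.174) = 0.9475 lbf/ft^2

0.9475 lbf/ft^2


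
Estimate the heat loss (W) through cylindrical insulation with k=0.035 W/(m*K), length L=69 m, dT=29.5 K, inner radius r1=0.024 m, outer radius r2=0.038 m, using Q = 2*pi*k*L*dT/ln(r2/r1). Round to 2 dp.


Q = 2*pi*0.035*69*29.5/ln(0.038/0.024) = 974.10 W

974.10 W


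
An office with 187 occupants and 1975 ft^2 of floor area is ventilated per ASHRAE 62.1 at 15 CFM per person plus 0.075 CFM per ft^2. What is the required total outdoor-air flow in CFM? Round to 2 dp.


Total = 187*15 + 1975*0.075 = 2953.13 CFM

2953.13 CFM


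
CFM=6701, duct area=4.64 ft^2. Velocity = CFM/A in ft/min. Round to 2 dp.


V = 6701 / 4.64 = 1444.18 ft/min

1444.18 ft/min


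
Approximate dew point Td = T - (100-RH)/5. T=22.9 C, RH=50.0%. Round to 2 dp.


Td = 22.9 - (100-50.0)/5 = 12.90 C

12.90 C


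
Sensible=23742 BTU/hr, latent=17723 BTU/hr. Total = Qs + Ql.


Qt = 23742 + 17723 = 41465 BTU/hr

41465 BTU/hr


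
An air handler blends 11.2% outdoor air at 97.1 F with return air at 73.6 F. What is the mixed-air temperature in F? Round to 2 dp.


T_mix = 73.6 + (11.2/100)*(97.1-73.6) = 76.23 F

76.23 F


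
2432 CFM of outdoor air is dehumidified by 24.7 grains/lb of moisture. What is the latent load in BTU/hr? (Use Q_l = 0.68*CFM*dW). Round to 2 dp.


Q = 0.68 * 2432 * 24.7 = 40847.87 BTU/hr

40847.87 BTU/hr


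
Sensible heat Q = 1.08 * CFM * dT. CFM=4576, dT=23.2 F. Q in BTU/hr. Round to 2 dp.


Q = 1.08 * 4576 * 23.2 = 114656.26 BTU/hr

114656.26 BTU/hr


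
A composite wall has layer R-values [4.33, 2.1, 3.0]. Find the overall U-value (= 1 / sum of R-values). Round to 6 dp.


R_total = 4.33 + 2.1 + 3.0 = 9.43
U = 1/9.43 = 0.106045

0.106045


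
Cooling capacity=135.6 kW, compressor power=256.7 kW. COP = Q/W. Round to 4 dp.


COP = 135.6 / 256.7 = 0.5282

0.5282


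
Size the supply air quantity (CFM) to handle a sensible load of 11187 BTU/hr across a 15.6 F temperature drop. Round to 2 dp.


CFM = 11187 / (1.08 * 15.6) = 664.00

664.00 CFM


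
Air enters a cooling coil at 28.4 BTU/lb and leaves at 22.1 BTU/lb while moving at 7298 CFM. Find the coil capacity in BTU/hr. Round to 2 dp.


Q = 4.5 * 7298 * (28.4 - 22.1) = 206898.30 BTU/hr

206898.30 BTU/hr


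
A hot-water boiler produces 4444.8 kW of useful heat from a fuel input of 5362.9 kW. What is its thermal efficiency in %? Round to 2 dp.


eta = (4444.8/5362.9)*100 = 82.88 %

82.88 %


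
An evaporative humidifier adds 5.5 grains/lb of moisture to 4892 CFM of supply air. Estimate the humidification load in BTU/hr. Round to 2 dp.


Q = 0.68 * 4892 * 5.5 = 18296.08 BTU/hr

18296.08 BTU/hr


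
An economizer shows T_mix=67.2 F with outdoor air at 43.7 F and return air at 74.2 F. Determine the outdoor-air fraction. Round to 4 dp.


frac = (67.2 - 74.2) / (43.7 - 74.2) = 0.2295

0.2295


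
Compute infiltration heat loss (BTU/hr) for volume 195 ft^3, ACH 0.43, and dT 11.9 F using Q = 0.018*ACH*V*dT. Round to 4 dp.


Q = 0.018 * 0.43 * 195 * 11.9 = 17.9607 BTU/hr

17.9607 BTU/hr


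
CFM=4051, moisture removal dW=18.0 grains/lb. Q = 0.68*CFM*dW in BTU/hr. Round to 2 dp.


Q = 0.68 * 4051 * 18.0 = 49584.24 BTU/hr

49584.24 BTU/hr


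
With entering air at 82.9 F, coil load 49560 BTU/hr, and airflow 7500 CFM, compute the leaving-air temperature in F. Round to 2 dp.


dT = 49560/(1.08*7500) = 6.1185
T_leave = 82.9 - 6.1185 = 76.78 F

76.78 F


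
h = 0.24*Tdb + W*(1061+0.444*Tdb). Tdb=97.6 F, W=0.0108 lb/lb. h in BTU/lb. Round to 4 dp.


h = 0.24*97.6 + 0.0108*(1061+0.444*97.6) = 35.3508 BTU/lb

35.3508 BTU/lb


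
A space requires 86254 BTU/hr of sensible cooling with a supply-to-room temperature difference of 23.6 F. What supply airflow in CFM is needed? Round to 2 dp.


CFM = 86254 / (1.08 * 23.6) = 3384.10

3384.10 CFM


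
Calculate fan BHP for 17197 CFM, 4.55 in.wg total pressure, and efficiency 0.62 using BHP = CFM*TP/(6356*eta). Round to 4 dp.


BHP = 17197 * 4.55 / (6356 * 0.62) = 19.8559 hp

19.8559 hp


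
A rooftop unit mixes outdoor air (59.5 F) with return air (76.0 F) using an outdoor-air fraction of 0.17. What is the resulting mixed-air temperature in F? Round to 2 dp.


T_mix = 0.17*59.5 + 0.83*76.0 = 73.20 F

73.20 F


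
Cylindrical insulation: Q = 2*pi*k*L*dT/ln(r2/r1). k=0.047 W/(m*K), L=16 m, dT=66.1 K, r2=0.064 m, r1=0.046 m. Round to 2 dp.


Q = 2*pi*0.047*16*66.1/ln(0.064/0.046) = 945.73 W

945.73 W


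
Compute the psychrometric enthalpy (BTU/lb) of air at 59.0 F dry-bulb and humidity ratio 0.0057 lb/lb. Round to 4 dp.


h = 0.24*59.0 + 0.0057*(1061+0.444*59.0) = 20.3570 BTU/lb

20.3570 BTU/lb


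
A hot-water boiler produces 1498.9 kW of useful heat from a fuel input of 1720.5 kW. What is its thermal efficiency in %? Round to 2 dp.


eta = (1498.9/1720.5)*100 = 87.12 %

87.12 %


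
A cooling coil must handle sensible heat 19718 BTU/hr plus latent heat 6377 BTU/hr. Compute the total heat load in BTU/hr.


Qt = 19718 + 6377 = 26095 BTU/hr

26095 BTU/hr


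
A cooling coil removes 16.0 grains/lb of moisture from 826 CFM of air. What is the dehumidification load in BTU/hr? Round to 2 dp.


Q = 0.68 * 826 * 16.0 = 8986.88 BTU/hr

8986.88 BTU/hr


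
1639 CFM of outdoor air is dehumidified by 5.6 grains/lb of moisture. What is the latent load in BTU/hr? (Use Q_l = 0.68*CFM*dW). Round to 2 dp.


Q = 0.68 * 1639 * 5.6 = 6241.31 BTU/hr

6241.31 BTU/hr


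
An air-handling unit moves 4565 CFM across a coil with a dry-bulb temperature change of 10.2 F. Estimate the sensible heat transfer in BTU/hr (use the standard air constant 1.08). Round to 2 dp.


Q = 1.08 * 4565 * 10.2 = 50288.04 BTU/hr

50288.04 BTU/hr


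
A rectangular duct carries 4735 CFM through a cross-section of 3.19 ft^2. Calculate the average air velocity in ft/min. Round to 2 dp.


V = 4735 / 3.19 = 1484.33 ft/min

1484.33 ft/min


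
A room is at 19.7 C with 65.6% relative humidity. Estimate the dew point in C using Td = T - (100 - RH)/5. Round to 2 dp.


Td = 19.7 - (100-65.6)/5 = 12.82 C

12.82 C


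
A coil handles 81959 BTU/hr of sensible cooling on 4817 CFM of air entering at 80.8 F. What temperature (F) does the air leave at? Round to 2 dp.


dT = 81959/(1.08*4817) = 15.7542
T_leave = 80.8 - 15.7542 = 65.05 F

65.05 F


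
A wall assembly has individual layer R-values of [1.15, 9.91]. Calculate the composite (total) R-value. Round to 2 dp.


R_total = 1.15 + 9.91 = 11.06

11.06


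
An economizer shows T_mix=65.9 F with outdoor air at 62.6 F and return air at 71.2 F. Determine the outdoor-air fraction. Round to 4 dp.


frac = (65.9 - 71.2) / (62.6 - 71.2) = 0.6163

0.6163


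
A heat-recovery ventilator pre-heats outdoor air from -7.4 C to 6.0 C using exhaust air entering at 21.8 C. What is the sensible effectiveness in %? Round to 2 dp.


eff = (6.0-(-7.4))/(21.8-(-7.4))*100 = 45.89 %

45.89 %


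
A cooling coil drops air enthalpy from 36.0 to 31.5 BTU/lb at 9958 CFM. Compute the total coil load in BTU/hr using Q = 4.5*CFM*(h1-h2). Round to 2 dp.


Q = 4.5 * 9958 * (36.0 - 31.5) = 201649.50 BTU/hr

201649.50 BTU/hr


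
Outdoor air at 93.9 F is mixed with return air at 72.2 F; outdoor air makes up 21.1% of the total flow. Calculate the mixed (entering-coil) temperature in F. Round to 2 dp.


T_mix = 72.2 + (21.1/100)*(93.9-72.2) = 76.78 F

76.78 F


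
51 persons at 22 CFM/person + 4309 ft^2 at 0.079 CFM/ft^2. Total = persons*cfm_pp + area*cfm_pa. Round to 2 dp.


Total = 51*22 + 4309*0.079 = 1462.41 CFM

1462.41 CFM


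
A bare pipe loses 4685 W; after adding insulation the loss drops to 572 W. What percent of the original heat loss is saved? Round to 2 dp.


Savings = ((4685-572)/4685)*100 = 87.79 %

87.79 %


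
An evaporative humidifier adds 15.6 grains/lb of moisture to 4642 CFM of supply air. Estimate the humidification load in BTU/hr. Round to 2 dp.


Q = 0.68 * 4642 * 15.6 = 49242.34 BTU/hr

49242.34 BTU/hr


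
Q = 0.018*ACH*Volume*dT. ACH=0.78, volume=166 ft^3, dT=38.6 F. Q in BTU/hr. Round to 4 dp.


Q = 0.018 * 0.78 * 166 * 38.6 = 89.9627 BTU/hr

89.9627 BTU/hr


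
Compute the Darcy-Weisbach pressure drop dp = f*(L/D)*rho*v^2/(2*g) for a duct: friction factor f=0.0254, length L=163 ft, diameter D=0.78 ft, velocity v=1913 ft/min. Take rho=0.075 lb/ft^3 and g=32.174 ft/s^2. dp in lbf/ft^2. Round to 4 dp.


v_fps = 1913/60 = 31.8833 ft/s
dp = 0.0254*(163/0.78)*0.075*31.8833^2/(2*32.174) = 6.2890 lbf/ft^2

6.2890 lbf/ft^2


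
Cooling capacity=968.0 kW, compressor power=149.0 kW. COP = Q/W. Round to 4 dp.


COP = 968.0 / 149.0 = 6.4966

6.4966


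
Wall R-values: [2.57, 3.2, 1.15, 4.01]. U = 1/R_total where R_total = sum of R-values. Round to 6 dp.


R_total = 2.57 + 3.2 + 1.15 + 4.01 = 10.93
U = 1/10.93 = 0.091491

0.091491


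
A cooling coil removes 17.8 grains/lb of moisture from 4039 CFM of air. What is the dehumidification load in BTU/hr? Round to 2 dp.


Q = 0.68 * 4039 * 17.8 = 48888.06 BTU/hr

48888.06 BTU/hr


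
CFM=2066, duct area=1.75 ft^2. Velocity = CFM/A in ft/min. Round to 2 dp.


V = 2066 / 1.75 = 1180.57 ft/min

1180.57 ft/min


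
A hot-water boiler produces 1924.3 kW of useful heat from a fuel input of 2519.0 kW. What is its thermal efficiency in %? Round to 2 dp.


eta = (1924.3/2519.0)*100 = 76.39 %

76.39 %
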